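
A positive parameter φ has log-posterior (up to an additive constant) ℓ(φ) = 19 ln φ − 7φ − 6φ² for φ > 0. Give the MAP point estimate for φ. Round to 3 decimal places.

ℓ'(φ) = 19/φ − 7 − 12φ. Setting this to zero and multiplying by φ: 12φ² + 7φ − 19 = 0.
φ = (−7 + √(7² + 4·12·19)) / (2·12) = (−7 + √961) / 24 = (−7 + 31)/24 = 1.
ℓ''(φ) = −19/φ² − 12 < 0, confirming a maximum.

φ̂_MAP = 1.000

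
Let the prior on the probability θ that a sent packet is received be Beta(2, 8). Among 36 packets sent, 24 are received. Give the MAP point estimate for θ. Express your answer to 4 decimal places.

Prior: Beta(2, 8).
Data: 24 successes in 36 trials. The binomial likelihood contributes θ^24(1−θ)^12, so the posterior is Beta(2+24, 8+12) = Beta(26, 20).
For Beta(a, b) with a, b > 1 the mode is (a−1)/(a+b−2) = 25/44 ≈ 0.5682.

θ̂_MAP = 0.5682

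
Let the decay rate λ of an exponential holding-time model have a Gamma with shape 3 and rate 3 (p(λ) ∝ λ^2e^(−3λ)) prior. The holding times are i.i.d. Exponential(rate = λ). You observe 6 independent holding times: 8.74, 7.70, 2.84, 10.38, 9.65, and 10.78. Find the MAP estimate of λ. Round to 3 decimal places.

λ̂_MAP = 0.151

The Exponential(rate=λ) likelihood is ∝ λ^n e^(−λΣtᵢ). Here n = 6 and Σtᵢ = 8.74 + 7.70 + 2.84 + 10.38 + 9.65 + 10.78 = 50.09.
Posterior ∝ λ^2e^(−3λ) · λ^6e^(−50.09λ) = λ^8e^(−53.09λ), i.e. Gamma(9, 53.09).
Mode = (a−1)/b = 8/53.09 ≈ 0.151.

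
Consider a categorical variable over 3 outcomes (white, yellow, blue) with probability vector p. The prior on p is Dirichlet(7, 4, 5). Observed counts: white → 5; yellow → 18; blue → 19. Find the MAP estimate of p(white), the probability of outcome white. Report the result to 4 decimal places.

The posterior is Dirichlet(αᵢ + nᵢ) = Dirichlet(12, 22, 24).
For a Dirichlet(a₁,…,a_K) with all aᵢ > 1, the mode has j-th component (aⱼ − 1)/(Σaᵢ − K).
Here Σaᵢ = 58 and K = 3, so p(white) = (12 − 1)/(58 − 3) = 11/55 ≈ 0.2000.

MAP estimate of p(white) = 0.2000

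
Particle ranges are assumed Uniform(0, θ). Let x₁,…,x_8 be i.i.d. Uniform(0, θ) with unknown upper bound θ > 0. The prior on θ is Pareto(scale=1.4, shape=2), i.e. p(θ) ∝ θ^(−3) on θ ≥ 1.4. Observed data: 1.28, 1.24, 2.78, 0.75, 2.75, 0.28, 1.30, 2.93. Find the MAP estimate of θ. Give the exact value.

θ̂_MAP = 2.93

The Uniform(0, θ) likelihood is θ^(−n) for θ ≥ max(xᵢ), zero otherwise. Here max(xᵢ) = 2.93.
Posterior ∝ θ^(−3) · θ^(−8) = θ^(−11) on θ ≥ max(1.4, 2.93) = 2.93.
This density is strictly decreasing in θ, so the posterior mode lies at the lower boundary of the support.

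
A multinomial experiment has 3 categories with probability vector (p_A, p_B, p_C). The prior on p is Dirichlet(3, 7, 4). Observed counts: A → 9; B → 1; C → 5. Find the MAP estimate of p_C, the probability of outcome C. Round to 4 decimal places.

MAP estimate of p_C = 0.3077

The posterior is Dirichlet(αᵢ + nᵢ) = Dirichlet(12, 8, 9).
For a Dirichlet(a₁,…,a_K) with all aᵢ > 1, the mode has j-th component (aⱼ − 1)/(Σaᵢ − K).
Here Σaᵢ = 29 and K = 3, so p_C = (9 − 1)/(29 − 3) = 8/26 ≈ 0.3077.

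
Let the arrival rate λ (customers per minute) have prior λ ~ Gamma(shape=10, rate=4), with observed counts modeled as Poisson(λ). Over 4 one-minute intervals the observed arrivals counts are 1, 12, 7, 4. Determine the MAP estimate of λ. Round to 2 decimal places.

λ̂_MAP = 4.13

Σxᵢ = 1+12+7+4 = 24, with n = 4.
Posterior ∝ λ^9e^(−4λ) · λ^24e^(−4λ) = λ^33e^(−8λ), i.e. Gamma(shape=34, rate=8).
The mode of a Gamma(a, b) with a ≥ 1 (shape–rate) is (a−1)/b = 33/8 ≈ 4.13.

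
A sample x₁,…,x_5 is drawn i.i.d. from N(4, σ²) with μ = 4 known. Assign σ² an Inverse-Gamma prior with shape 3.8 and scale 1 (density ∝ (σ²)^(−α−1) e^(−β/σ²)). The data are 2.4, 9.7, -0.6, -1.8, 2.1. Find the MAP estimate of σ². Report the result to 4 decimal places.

Sum of squared deviations about the known mean: SS = (2.4−4)² + (9.7−4)² + (-0.6−4)² + (-1.8−4)² + (2.1−4)² = 93.46.
The Normal likelihood contributes (σ²)^(−n/2) exp(−SS/(2σ²)), so the posterior is Inverse-Gamma(α + n/2, β + SS/2) = Inverse-Gamma(6.3, 47.73).
The mode of Inverse-Gamma(a, b) is b/(a+1) = 47.73/7.3 ≈ 6.5384.

σ̂²_MAP = 6.5384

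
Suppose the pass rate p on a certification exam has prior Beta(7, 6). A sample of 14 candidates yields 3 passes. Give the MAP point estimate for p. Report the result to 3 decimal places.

p̂_MAP = 0.360

Prior: Beta(7, 6).
Data: 3 successes in 14 trials. The binomial likelihood contributes p^3(1−p)^11, so the posterior is Beta(7+3, 6+11) = Beta(10, 17).
For Beta(a, b) with a, b > 1 the mode is (a−1)/(a+b−2) = 9/25 ≈ 0.360.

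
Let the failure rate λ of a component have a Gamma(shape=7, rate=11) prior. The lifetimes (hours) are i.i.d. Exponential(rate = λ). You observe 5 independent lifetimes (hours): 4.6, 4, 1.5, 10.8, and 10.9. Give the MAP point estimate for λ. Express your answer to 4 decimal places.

λ̂_MAP = 0.2570

The Exponential(rate=λ) likelihood is ∝ λ^n e^(−λΣtᵢ). Here n = 5 and Σtᵢ = 4.6 + 4 + 1.5 + 10.8 + 10.9 = 31.8.
Posterior ∝ λ^6e^(−11λ) · λ^5e^(−31.8λ) = λ^11e^(−42.8λ), i.e. Gamma(12, 42.8).
Mode = (a−1)/b = 11/42.8 ≈ 0.2570.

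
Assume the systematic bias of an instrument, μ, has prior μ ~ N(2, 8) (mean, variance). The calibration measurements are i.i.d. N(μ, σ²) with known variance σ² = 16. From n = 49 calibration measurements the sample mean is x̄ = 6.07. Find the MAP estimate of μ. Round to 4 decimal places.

μ̂_MAP = 5.9104

n = 49, x̄ = 6.07.
For a Normal prior and Normal likelihood with known variance, the posterior is Normal; its mode equals its mean, the precision-weighted average.
Prior precision 1/σ₀² = 1/8 = 0.125; data precision n/σ² = 49/16 = 3.0625.
μ̂ = (0.125·2 + 3.0625·6.07) / (0.125 + 3.0625) = 18.839375/3.1875 = 30143/5100 ≈ 5.9104.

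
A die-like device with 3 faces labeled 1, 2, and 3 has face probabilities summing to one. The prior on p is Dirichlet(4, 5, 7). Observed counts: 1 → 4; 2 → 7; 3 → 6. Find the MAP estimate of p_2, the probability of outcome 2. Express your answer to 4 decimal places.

The posterior is Dirichlet(αᵢ + nᵢ) = Dirichlet(8, 12, 13).
For a Dirichlet(a₁,…,a_K) with all aᵢ > 1, the mode has j-th component (aⱼ − 1)/(Σaᵢ − K).
Here Σaᵢ = 33 and K = 3, so p_2 = (12 − 1)/(33 − 3) = 11/30 ≈ 0.3667.

MAP estimate: 0.3667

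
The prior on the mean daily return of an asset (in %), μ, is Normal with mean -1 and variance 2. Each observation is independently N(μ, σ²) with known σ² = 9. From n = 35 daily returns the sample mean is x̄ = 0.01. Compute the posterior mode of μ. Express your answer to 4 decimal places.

n = 35, x̄ = 0.01.
For a Normal prior and Normal likelihood with known variance, the posterior is Normal; its mode equals its mean, the precision-weighted average.
Prior precision 1/σ₀² = 1/2 = 0.5; data precision n/σ² = 35/9.
μ̂ = (0.5·(-1) + (35/9)·0.01) / (0.5 + 35/9) = (-83/180)/(79/18) = -83/790 ≈ -0.1051.

μ̂_MAP = -0.1051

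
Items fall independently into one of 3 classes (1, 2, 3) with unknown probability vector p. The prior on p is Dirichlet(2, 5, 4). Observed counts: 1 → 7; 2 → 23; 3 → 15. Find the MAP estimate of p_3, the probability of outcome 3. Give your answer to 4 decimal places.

The posterior is Dirichlet(αᵢ + nᵢ) = Dirichlet(9, 28, 19).
For a Dirichlet(a₁,…,a_K) with all aᵢ > 1, the mode has j-th component (aⱼ − 1)/(Σaᵢ − K).
Here Σaᵢ = 56 and K = 3, so p_3 = (19 − 1)/(56 − 3) = 18/53 ≈ 0.3396.

MAP estimate: 0.3396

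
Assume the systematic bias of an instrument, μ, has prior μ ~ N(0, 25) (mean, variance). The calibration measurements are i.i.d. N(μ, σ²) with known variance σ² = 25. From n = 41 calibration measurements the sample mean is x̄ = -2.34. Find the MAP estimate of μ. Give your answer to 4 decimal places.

μ̂_MAP = -2.2843

n = 41, x̄ = -2.34.
For a Normal prior and Normal likelihood with known variance, the posterior is Normal; its mode equals its mean, the precision-weighted average.
Prior precision 1/σ₀² = 1/25 = 0.04; data precision n/σ² = 41/25 = 1.64.
μ̂ = (0.04·0 + 1.64·(-2.34)) / (0.04 + 1.64) = (-3.8376)/1.68 = -1599/700 ≈ -2.2843.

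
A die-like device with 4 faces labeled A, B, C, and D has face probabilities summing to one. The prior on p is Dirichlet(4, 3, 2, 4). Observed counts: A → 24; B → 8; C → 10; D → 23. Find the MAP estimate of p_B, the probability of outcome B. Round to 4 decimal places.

MAP estimate of p_B = 0.1351

The posterior is Dirichlet(αᵢ + nᵢ) = Dirichlet(28, 11, 12, 27).
For a Dirichlet(a₁,…,a_K) with all aᵢ > 1, the mode has j-th component (aⱼ − 1)/(Σaᵢ − K).
Here Σaᵢ = 78 and K = 4, so p_B = (11 − 1)/(78 − 4) = 10/74 ≈ 0.1351.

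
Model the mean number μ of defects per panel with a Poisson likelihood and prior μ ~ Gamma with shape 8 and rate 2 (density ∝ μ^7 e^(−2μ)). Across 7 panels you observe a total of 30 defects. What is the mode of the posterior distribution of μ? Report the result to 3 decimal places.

μ̂_MAP = 4.111

Σxᵢ = 30, n = 7.
Posterior ∝ μ^7e^(−2μ) · μ^30e^(−7μ) = μ^37e^(−9μ), i.e. Gamma(shape=38, rate=9).
The mode of a Gamma(a, b) with a ≥ 1 (shape–rate) is (a−1)/b = 37/9 ≈ 4.111.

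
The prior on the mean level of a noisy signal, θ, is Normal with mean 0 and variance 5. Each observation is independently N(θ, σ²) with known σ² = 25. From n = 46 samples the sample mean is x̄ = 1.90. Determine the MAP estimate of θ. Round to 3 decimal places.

n = 46, x̄ = 1.90.
For a Normal prior and Normal likelihood with known variance, the posterior is Normal; its mode equals its mean, the precision-weighted average.
Prior precision 1/σ₀² = 1/5 = 0.2; data precision n/σ² = 46/25 = 1.84.
θ̂ = (0.2·0 + 1.84·1.9) / (0.2 + 1.84) = 3.496/2.04 = 437/255 ≈ 1.714.

θ̂_MAP = 1.714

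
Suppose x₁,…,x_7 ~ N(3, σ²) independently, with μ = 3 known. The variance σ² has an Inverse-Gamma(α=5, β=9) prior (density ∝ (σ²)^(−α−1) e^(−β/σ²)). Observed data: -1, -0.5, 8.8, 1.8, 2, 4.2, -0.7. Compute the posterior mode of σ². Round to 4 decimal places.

Sum of squared deviations about the known mean: SS = (-1−3)² + (-0.5−3)² + (8.8−3)² + (1.8−3)² + (2−3)² + (4.2−3)² + (-0.7−3)² = 79.46.
The Normal likelihood contributes (σ²)^(−n/2) exp(−SS/(2σ²)), so the posterior is Inverse-Gamma(α + n/2, β + SS/2) = Inverse-Gamma(8.5, 48.73).
The mode of Inverse-Gamma(a, b) is b/(a+1) = 48.73/9.5 ≈ 5.1295.

σ̂²_MAP = 5.1295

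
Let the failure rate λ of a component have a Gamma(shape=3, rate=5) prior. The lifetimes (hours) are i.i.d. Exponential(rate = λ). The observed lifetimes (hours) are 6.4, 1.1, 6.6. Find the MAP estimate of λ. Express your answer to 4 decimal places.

The Exponential(rate=λ) likelihood is ∝ λ^n e^(−λΣtᵢ). Here n = 3 and Σtᵢ = 6.4 + 1.1 + 6.6 = 14.1.
Posterior ∝ λ^2e^(−5λ) · λ^3e^(−14.1λ) = λ^5e^(−19.1λ), i.e. Gamma(6, 19.1).
Mode = (a−1)/b = 5/19.1 ≈ 0.2618.

λ̂_MAP = 0.2618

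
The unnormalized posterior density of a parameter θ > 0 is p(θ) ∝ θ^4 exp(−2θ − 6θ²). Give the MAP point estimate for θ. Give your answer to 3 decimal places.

ℓ'(θ) = 4/θ − 2 − 12θ. Setting this to zero and multiplying by θ: 12θ² + 2θ − 4 = 0.
θ = (−2 + √(2² + 4·12·4)) / (2·12) = (−2 + √196) / 24 = (−2 + 14)/24 = 1/2.
ℓ''(θ) = −4/θ² − 12 < 0, confirming a maximum.

θ̂_MAP = 0.500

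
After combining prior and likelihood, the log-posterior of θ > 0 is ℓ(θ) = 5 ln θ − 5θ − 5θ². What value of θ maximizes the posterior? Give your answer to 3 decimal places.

ℓ'(θ) = 5/θ − 5 − 10θ. Setting this to zero and multiplying by θ: 10θ² + 5θ − 5 = 0.
θ = (−5 + √(5² + 4·10·5)) / (2·10) = (−5 + √225) / 20 = (−5 + 15)/20 = 1/2.
ℓ''(θ) = −5/θ² − 10 < 0, confirming a maximum.

θ̂_MAP = 0.500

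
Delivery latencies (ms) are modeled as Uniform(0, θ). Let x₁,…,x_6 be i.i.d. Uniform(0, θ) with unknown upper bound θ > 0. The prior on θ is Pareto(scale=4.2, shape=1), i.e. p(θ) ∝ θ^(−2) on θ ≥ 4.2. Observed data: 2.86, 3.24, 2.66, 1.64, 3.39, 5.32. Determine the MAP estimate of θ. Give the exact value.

The Uniform(0, θ) likelihood is θ^(−n) for θ ≥ max(xᵢ), zero otherwise. Here max(xᵢ) = 5.32.
Posterior ∝ θ^(−2) · θ^(−6) = θ^(−8) on θ ≥ max(4.2, 5.32) = 5.32.
This density is strictly decreasing in θ, so the posterior mode lies at the lower boundary of the support.

θ̂_MAP = 5.32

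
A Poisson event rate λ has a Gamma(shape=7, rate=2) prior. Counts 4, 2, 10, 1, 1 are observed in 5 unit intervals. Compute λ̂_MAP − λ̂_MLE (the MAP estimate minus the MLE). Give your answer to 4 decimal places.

Σxᵢ = 18. Posterior is Gamma(25, 7); MAP = (25−1)/7 = 24/7 ≈ 3.42857.
MLE = x̄ = 18/5 ≈ 3.60000.
Difference = 24/7 − 18/5 = -6/35 ≈ -0.1714.

MAP − MLE = -0.1714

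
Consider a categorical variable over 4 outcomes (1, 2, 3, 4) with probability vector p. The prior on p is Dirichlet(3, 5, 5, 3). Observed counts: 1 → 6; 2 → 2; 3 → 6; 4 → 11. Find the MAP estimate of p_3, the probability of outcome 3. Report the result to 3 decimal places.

MAP estimate: 0.270

The posterior is Dirichlet(αᵢ + nᵢ) = Dirichlet(9, 7, 11, 14).
For a Dirichlet(a₁,…,a_K) with all aᵢ > 1, the mode has j-th component (aⱼ − 1)/(Σaᵢ − K).
Here Σaᵢ = 41 and K = 4, so p_3 = (11 − 1)/(41 − 4) = 10/37 ≈ 0.270.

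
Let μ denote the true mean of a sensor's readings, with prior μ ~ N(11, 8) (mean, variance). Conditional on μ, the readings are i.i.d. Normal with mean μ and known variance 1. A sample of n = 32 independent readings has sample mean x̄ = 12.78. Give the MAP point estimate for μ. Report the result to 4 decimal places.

μ̂_MAP = 12.7731

n = 32, x̄ = 12.78.
For a Normal prior and Normal likelihood with known variance, the posterior is Normal; its mode equals its mean, the precision-weighted average.
Prior precision 1/σ₀² = 1/8 = 0.125; data precision n/σ² = 32/1 = 32.
μ̂ = (0.125·11 + 32·12.78) / (0.125 + 32) = 410.335/32.125 = 82067/6425 ≈ 12.7731.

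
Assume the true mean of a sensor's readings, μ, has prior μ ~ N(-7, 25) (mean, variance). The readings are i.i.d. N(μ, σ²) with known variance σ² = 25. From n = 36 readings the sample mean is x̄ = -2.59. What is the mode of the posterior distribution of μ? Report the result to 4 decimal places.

n = 36, x̄ = -2.59.
For a Normal prior and Normal likelihood with known variance, the posterior is Normal; its mode equals its mean, the precision-weighted average.
Prior precision 1/σ₀² = 1/25 = 0.04; data precision n/σ² = 36/25 = 1.44.
μ̂ = (0.04·(-7) + 1.44·(-2.59)) / (0.04 + 1.44) = (-4.0096)/1.48 = -2506/925 ≈ -2.7092.

μ̂_MAP = -2.7092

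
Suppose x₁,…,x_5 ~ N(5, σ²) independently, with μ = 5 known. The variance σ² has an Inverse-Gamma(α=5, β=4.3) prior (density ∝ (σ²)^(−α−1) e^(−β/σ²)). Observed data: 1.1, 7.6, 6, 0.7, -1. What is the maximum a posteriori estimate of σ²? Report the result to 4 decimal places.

Sum of squared deviations about the known mean: SS = (1.1−5)² + (7.6−5)² + (6−5)² + (0.7−5)² + (-1−5)² = 77.46.
The Normal likelihood contributes (σ²)^(−n/2) exp(−SS/(2σ²)), so the posterior is Inverse-Gamma(α + n/2, β + SS/2) = Inverse-Gamma(7.5, 43.03).
The mode of Inverse-Gamma(a, b) is b/(a+1) = 43.03/8.5 ≈ 5.0624.

σ̂²_MAP = 5.0624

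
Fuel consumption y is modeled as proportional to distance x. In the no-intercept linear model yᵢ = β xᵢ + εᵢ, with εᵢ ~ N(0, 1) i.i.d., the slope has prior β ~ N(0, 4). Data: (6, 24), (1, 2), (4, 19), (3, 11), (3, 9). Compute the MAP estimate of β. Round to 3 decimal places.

β̂_MAP = 3.958

log p(β | y) = −Σ(yᵢ − βxᵢ)²/(2·1) − β²/(2·4) + const.
Setting the derivative to zero: Σxᵢ(yᵢ − βxᵢ)/1 − β/4 = 0, so β = Σxᵢyᵢ / (Σxᵢ² + σ²/τ²).
Σxᵢyᵢ = 6·24 + 1·2 + 4·19 + 3·11 + 3·9 = 282; Σxᵢ² = 71; σ²/τ² = 0.25.
β̂_MAP = 282 / (71 + 0.25) = 282/71.25 ≈ 3.958.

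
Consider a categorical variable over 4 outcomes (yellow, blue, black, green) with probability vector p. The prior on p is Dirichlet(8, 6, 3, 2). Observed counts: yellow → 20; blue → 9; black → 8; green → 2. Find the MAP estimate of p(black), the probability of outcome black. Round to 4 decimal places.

The posterior is Dirichlet(αᵢ + nᵢ) = Dirichlet(28, 15, 11, 4).
For a Dirichlet(a₁,…,a_K) with all aᵢ > 1, the mode has j-th component (aⱼ − 1)/(Σaᵢ − K).
Here Σaᵢ = 58 and K = 4, so p(black) = (11 − 1)/(58 − 4) = 10/54 ≈ 0.1852.

MAP estimate of p(black) = 0.1852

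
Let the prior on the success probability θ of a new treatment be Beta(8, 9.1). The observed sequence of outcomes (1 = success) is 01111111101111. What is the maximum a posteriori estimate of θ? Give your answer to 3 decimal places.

Prior: Beta(8, 9.1).
Data: 12 successes in 14 trials (from the sequence). The binomial likelihood contributes θ^12(1−θ)^2, so the posterior is Beta(8+12, 9.1+2) = Beta(20, 11.1).
For Beta(a, b) with a, b > 1 the mode is (a−1)/(a+b−2) = 19/29.1 ≈ 0.653.

θ̂_MAP = 0.653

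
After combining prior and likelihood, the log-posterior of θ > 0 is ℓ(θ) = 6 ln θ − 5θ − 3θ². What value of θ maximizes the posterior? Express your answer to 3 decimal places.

ℓ'(θ) = 6/θ − 5 − 6θ. Setting this to zero and multiplying by θ: 6θ² + 5θ − 6 = 0.
θ = (−5 + √(5² + 4·6·6)) / (2·6) = (−5 + √169) / 12 = (−5 + 13)/12 = 2/3.
ℓ''(θ) = −6/θ² − 6 < 0, confirming a maximum.

θ̂_MAP = 0.667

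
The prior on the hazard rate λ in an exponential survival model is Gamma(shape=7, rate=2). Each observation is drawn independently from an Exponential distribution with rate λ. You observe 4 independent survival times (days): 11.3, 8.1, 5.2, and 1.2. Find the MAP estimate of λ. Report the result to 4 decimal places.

The Exponential(rate=λ) likelihood is ∝ λ^n e^(−λΣtᵢ). Here n = 4 and Σtᵢ = 11.3 + 8.1 + 5.2 + 1.2 = 25.8.
Posterior ∝ λ^6e^(−2λ) · λ^4e^(−25.8λ) = λ^10e^(−27.8λ), i.e. Gamma(11, 27.8).
Mode = (a−1)/b = 10/27.8 ≈ 0.3597.

λ̂_MAP = 0.3597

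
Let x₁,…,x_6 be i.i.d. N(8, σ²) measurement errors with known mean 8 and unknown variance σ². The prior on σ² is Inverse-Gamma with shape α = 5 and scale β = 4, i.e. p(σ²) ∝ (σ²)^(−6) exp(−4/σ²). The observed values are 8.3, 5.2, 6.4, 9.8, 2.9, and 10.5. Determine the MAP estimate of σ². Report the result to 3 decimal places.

σ̂²_MAP = 2.999

Sum of squared deviations about the known mean: SS = (8.3−8)² + (5.2−8)² + (6.4−8)² + (9.8−8)² + (2.9−8)² + (10.5−8)² = 45.99.
The Normal likelihood contributes (σ²)^(−n/2) exp(−SS/(2σ²)), so the posterior is Inverse-Gamma(α + n/2, β + SS/2) = Inverse-Gamma(8, 26.995).
The mode of Inverse-Gamma(a, b) is b/(a+1) = 26.995/9 ≈ 2.999.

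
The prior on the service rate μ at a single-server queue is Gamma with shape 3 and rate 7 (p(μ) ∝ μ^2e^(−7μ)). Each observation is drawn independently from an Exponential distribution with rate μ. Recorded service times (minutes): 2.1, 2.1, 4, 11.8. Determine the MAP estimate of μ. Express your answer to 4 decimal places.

μ̂_MAP = 0.2222

The Exponential(rate=μ) likelihood is ∝ μ^n e^(−μΣtᵢ). Here n = 4 and Σtᵢ = 2.1 + 2.1 + 4 + 11.8 = 20.
Posterior ∝ μ^2e^(−7μ) · μ^4e^(−20μ) = μ^6e^(−27μ), i.e. Gamma(7, 27).
Mode = (a−1)/b = 6/27 ≈ 0.2222.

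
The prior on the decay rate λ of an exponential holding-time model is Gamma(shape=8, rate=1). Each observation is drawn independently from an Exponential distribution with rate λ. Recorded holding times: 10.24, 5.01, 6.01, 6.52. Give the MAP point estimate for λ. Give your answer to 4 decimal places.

The Exponential(rate=λ) likelihood is ∝ λ^n e^(−λΣtᵢ). Here n = 4 and Σtᵢ = 10.24 + 5.01 + 6.01 + 6.52 = 27.78.
Posterior ∝ λ^7e^(−1λ) · λ^4e^(−27.78λ) = λ^11e^(−28.78λ), i.e. Gamma(12, 28.78).
Mode = (a−1)/b = 11/28.78 ≈ 0.3822.

λ̂_MAP = 0.3822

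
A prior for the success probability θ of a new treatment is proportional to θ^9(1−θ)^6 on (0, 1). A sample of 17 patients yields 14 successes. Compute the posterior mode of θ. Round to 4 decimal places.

θ̂_MAP = 0.7188

The prior density ∝ θ^9(1−θ)^6 is the kernel of Beta(10, 7).
Data: 14 successes in 17 trials. The binomial likelihood contributes θ^14(1−θ)^3, so the posterior is Beta(10+14, 7+3) = Beta(24, 10).
For Beta(a, b) with a, b > 1 the mode is (a−1)/(a+b−2) = 23/32 ≈ 0.7188.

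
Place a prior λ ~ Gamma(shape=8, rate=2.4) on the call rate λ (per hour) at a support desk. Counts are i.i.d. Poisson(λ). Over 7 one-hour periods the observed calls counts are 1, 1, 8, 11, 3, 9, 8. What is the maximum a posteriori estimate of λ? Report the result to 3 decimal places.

λ̂_MAP = 5.106

Σxᵢ = 1+1+8+11+3+9+8 = 41, with n = 7.
Posterior ∝ λ^7e^(−2.4λ) · λ^41e^(−7λ) = λ^48e^(−9.4λ), i.e. Gamma(shape=49, rate=9.4).
The mode of a Gamma(a, b) with a ≥ 1 (shape–rate) is (a−1)/b = 48/9.4 ≈ 5.106.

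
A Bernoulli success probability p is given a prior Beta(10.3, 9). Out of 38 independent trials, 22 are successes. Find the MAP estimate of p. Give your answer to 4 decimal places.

Prior: Beta(10.3, 9).
Data: 22 successes in 38 trials. The binomial likelihood contributes p^22(1−p)^16, so the posterior is Beta(10.3+22, 9+16) = Beta(32.3, 25).
For Beta(a, b) with a, b > 1 the mode is (a−1)/(a+b−2) = 31.3/55.3 ≈ 0.5660.

p̂_MAP = 0.5660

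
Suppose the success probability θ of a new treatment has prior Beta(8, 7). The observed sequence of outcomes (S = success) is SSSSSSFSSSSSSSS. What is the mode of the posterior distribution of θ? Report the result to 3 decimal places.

Prior: Beta(8, 7).
Data: 14 successes in 15 trials (from the sequence). The binomial likelihood contributes θ^14(1−θ)^1, so the posterior is Beta(8+14, 7+1) = Beta(22, 8).
For Beta(a, b) with a, b > 1 the mode is (a−1)/(a+b−2) = 21/28 ≈ 0.750.

θ̂_MAP = 0.750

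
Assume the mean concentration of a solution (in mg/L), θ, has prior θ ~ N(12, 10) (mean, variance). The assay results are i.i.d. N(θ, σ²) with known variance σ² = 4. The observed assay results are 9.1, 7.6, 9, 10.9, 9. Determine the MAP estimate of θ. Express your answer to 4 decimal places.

n = 5; x̄ = (9.1 + 7.6 + 9 + 10.9 + 9)/5 = 45.6/5 = 9.12.
For a Normal prior and Normal likelihood with known variance, the posterior is Normal; its mode equals its mean, the precision-weighted average.
Prior precision 1/σ₀² = 1/10 = 0.1; data precision n/σ² = 5/4 = 1.25.
θ̂ = (0.1·12 + 1.25·9.12) / (0.1 + 1.25) = 12.6/1.35 = 28/3 ≈ 9.3333.

θ̂_MAP = 9.3333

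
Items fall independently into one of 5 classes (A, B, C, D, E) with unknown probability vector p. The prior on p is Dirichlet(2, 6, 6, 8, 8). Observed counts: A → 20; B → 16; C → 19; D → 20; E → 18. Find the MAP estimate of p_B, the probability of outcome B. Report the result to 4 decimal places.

MAP estimate of p_B = 0.1780

The posterior is Dirichlet(αᵢ + nᵢ) = Dirichlet(22, 22, 25, 28, 26).
For a Dirichlet(a₁,…,a_K) with all aᵢ > 1, the mode has j-th component (aⱼ − 1)/(Σaᵢ − K).
Here Σaᵢ = 123 and K = 5, so p_B = (22 − 1)/(123 − 5) = 21/118 ≈ 0.1780.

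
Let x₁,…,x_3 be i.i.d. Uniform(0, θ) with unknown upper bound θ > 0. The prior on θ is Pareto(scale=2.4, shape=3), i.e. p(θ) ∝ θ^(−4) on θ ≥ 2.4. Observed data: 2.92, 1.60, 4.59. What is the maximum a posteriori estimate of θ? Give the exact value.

θ̂_MAP = 4.59

The Uniform(0, θ) likelihood is θ^(−n) for θ ≥ max(xᵢ), zero otherwise. Here max(xᵢ) = 4.59.
Posterior ∝ θ^(−4) · θ^(−3) = θ^(−7) on θ ≥ max(2.4, 4.59) = 4.59.
This density is strictly decreasing in θ, so the posterior mode lies at the lower boundary of the support.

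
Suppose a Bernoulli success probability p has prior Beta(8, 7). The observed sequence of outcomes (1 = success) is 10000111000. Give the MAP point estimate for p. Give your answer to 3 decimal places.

Prior: Beta(8, 7).
Data: 4 successes in 11 trials (from the sequence). The binomial likelihood contributes p^4(1−p)^7, so the posterior is Beta(8+4, 7+7) = Beta(12, 14).
For Beta(a, b) with a, b > 1 the mode is (a−1)/(a+b−2) = 11/24 ≈ 0.458.

p̂_MAP = 0.458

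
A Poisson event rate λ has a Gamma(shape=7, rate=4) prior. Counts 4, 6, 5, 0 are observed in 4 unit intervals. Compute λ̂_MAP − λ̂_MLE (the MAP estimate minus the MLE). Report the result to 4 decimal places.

Σxᵢ = 15. Posterior is Gamma(22, 8); MAP = (22−1)/8 = 21/8 ≈ 2.62500.
MLE = x̄ = 15/4 ≈ 3.75000.
Difference = 21/8 − 15/4 = -9/8 ≈ -1.1250.

MAP − MLE = -1.1250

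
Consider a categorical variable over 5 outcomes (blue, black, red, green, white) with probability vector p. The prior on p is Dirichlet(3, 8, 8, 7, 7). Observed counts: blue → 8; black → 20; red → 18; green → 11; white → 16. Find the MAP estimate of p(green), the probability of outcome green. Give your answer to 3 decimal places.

MAP estimate of p(green) = 0.168

The posterior is Dirichlet(αᵢ + nᵢ) = Dirichlet(11, 28, 26, 18, 23).
For a Dirichlet(a₁,…,a_K) with all aᵢ > 1, the mode has j-th component (aⱼ − 1)/(Σaᵢ − K).
Here Σaᵢ = 106 and K = 5, so p(green) = (18 − 1)/(106 − 5) = 17/101 ≈ 0.168.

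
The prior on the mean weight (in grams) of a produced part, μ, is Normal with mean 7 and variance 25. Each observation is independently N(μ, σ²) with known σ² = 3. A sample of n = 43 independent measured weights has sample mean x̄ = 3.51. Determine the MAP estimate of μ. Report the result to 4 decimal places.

μ̂_MAP = 3.5197

n = 43, x̄ = 3.51.
For a Normal prior and Normal likelihood with known variance, the posterior is Normal; its mode equals its mean, the precision-weighted average.
Prior precision 1/σ₀² = 1/25 = 0.04; data precision n/σ² = 43/3.
μ̂ = (0.04·7 + (43/3)·3.51) / (0.04 + 43/3) = 50.59/(1078/75) = 15177/4312 ≈ 3.5197.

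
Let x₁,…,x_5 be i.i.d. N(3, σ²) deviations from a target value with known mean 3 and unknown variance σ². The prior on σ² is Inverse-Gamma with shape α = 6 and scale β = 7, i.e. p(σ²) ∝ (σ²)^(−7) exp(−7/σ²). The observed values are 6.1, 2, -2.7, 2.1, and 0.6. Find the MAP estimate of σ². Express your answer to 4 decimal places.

σ̂²_MAP = 3.3511

Sum of squared deviations about the known mean: SS = (6.1−3)² + (2−3)² + (-2.7−3)² + (2.1−3)² + (0.6−3)² = 49.67.
The Normal likelihood contributes (σ²)^(−n/2) exp(−SS/(2σ²)), so the posterior is Inverse-Gamma(α + n/2, β + SS/2) = Inverse-Gamma(8.5, 31.835).
The mode of Inverse-Gamma(a, b) is b/(a+1) = 31.835/9.5 ≈ 3.3511.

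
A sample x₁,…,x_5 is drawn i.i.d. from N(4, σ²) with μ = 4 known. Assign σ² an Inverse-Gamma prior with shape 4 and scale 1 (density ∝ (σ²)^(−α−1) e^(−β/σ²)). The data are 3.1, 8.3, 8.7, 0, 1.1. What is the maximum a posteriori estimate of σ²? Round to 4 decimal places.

σ̂²_MAP = 4.5200

Sum of squared deviations about the known mean: SS = (3.1−4)² + (8.3−4)² + (8.7−4)² + (0−4)² + (1.1−4)² = 65.8.
The Normal likelihood contributes (σ²)^(−n/2) exp(−SS/(2σ²)), so the posterior is Inverse-Gamma(α + n/2, β + SS/2) = Inverse-Gamma(6.5, 33.9).
The mode of Inverse-Gamma(a, b) is b/(a+1) = 33.9/7.5 ≈ 4.5200.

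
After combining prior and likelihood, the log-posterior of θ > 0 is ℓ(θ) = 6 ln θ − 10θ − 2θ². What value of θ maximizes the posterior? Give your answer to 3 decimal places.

ℓ'(θ) = 6/θ − 10 − 4θ. Setting this to zero and multiplying by θ: 4θ² + 10θ − 6 = 0.
θ = (−10 + √(10² + 4·4·6)) / (2·4) = (−10 + √196) / 8 = (−10 + 14)/8 = 1/2.
ℓ''(θ) = −6/θ² − 4 < 0, confirming a maximum.

θ̂_MAP = 0.500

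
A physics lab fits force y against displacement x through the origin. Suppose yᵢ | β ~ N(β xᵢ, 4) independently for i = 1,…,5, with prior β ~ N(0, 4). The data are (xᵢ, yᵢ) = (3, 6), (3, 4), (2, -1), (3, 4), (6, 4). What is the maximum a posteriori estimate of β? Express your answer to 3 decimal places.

log p(β | y) = −Σ(yᵢ − βxᵢ)²/(2·4) − β²/(2·4) + const.
Setting the derivative to zero: Σxᵢ(yᵢ − βxᵢ)/4 − β/4 = 0, so β = Σxᵢyᵢ / (Σxᵢ² + σ²/τ²).
Σxᵢyᵢ = 3·6 + 3·4 + 2·(-1) + 3·4 + 6·4 = 64; Σxᵢ² = 67; σ²/τ² = 1.
β̂_MAP = 64 / (67 + 1) = 64/68 ≈ 0.941.

β̂_MAP = 0.941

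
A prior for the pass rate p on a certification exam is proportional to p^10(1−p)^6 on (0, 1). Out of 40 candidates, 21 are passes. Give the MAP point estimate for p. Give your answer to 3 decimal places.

The prior density ∝ p^10(1−p)^6 is the kernel of Beta(11, 7).
Data: 21 successes in 40 trials. The binomial likelihood contributes p^21(1−p)^19, so the posterior is Beta(11+21, 7+19) = Beta(32, 26).
For Beta(a, b) with a, b > 1 the mode is (a−1)/(a+b−2) = 31/56 ≈ 0.554.

p̂_MAP = 0.554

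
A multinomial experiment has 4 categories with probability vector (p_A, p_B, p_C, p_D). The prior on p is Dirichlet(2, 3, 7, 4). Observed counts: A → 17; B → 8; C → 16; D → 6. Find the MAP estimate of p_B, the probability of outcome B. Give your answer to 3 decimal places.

MAP estimate of p_B = 0.169

The posterior is Dirichlet(αᵢ + nᵢ) = Dirichlet(19, 11, 23, 10).
For a Dirichlet(a₁,…,a_K) with all aᵢ > 1, the mode has j-th component (aⱼ − 1)/(Σaᵢ − K).
Here Σaᵢ = 63 and K = 4, so p_B = (11 − 1)/(63 − 4) = 10/59 ≈ 0.169.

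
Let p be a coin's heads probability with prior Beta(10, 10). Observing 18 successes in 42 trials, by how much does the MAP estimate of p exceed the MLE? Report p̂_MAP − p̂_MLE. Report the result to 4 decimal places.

Posterior is Beta(28, 34); MAP = (28−1)/(62−2) = 27/60 ≈ 0.45000.
MLE ignores the prior: p̂_MLE = k/n = 18/42 ≈ 0.42857.
Difference = 27/60 − 18/42 = 3/140 ≈ 0.0214.

MAP − MLE = 0.0214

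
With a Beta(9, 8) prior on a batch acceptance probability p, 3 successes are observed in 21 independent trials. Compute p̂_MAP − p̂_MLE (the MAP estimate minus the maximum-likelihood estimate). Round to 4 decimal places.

Posterior is Beta(12, 26); MAP = (12−1)/(38−2) = 11/36 ≈ 0.30556.
MLE ignores the prior: p̂_MLE = k/n = 3/21 ≈ 0.14286.
Difference = 11/36 − 3/21 = 41/252 ≈ 0.1627.

MAP − MLE = 0.1627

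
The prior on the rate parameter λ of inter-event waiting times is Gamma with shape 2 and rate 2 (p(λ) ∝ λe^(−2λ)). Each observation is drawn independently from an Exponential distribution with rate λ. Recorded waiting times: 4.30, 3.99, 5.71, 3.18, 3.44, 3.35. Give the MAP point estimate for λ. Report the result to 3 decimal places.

The Exponential(rate=λ) likelihood is ∝ λ^n e^(−λΣtᵢ). Here n = 6 and Σtᵢ = 4.30 + 3.99 + 5.71 + 3.18 + 3.44 + 3.35 = 23.97.
Posterior ∝ λe^(−2λ) · λ^6e^(−23.97λ) = λ^7e^(−25.97λ), i.e. Gamma(8, 25.97).
Mode = (a−1)/b = 7/25.97 ≈ 0.270.

λ̂_MAP = 0.270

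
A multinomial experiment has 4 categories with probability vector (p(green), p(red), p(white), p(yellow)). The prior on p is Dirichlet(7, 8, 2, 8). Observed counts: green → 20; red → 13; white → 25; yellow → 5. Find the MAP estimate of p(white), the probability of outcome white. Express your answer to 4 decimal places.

The posterior is Dirichlet(αᵢ + nᵢ) = Dirichlet(27, 21, 27, 13).
For a Dirichlet(a₁,…,a_K) with all aᵢ > 1, the mode has j-th component (aⱼ − 1)/(Σaᵢ − K).
Here Σaᵢ = 88 and K = 4, so p(white) = (27 − 1)/(88 − 4) = 26/84 ≈ 0.3095.

MAP estimate of p(white) = 0.3095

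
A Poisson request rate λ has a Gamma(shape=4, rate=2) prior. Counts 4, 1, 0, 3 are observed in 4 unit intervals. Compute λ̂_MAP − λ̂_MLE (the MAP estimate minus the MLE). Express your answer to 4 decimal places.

MAP − MLE = -0.1667

Σxᵢ = 8. Posterior is Gamma(12, 6); MAP = (12−1)/6 = 11/6 ≈ 1.83333.
MLE = x̄ = 8/4 ≈ 2.00000.
Difference = 11/6 − 8/4 = -1/6 ≈ -0.1667.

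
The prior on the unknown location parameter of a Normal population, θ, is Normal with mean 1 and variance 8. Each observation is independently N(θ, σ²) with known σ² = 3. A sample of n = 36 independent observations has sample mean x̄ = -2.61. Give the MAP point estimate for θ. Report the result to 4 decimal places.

θ̂_MAP = -2.5728

n = 36, x̄ = -2.61.
For a Normal prior and Normal likelihood with known variance, the posterior is Normal; its mode equals its mean, the precision-weighted average.
Prior precision 1/σ₀² = 1/8 = 0.125; data precision n/σ² = 36/3 = 12.
θ̂ = (0.125·1 + 12·(-2.61)) / (0.125 + 12) = (-31.195)/12.125 = -6239/2425 ≈ -2.5728.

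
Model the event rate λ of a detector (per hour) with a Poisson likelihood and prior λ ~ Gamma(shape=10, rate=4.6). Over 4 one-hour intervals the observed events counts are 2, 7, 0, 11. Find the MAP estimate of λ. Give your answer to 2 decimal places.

Σxᵢ = 2+7+0+11 = 20, with n = 4.
Posterior ∝ λ^9e^(−4.6λ) · λ^20e^(−4λ) = λ^29e^(−8.6λ), i.e. Gamma(shape=30, rate=8.6).
The mode of a Gamma(a, b) with a ≥ 1 (shape–rate) is (a−1)/b = 29/8.6 ≈ 3.37.

λ̂_MAP = 3.37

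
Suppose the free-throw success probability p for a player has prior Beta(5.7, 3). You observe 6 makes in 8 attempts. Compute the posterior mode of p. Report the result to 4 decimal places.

Prior: Beta(5.7, 3).
Data: 6 successes in 8 trials. The binomial likelihood contributes p^6(1−p)^2, so the posterior is Beta(5.7+6, 3+2) = Beta(11.7, 5).
For Beta(a, b) with a, b > 1 the mode is (a−1)/(a+b−2) = 10.7/14.7 ≈ 0.7279.

p̂_MAP = 0.7279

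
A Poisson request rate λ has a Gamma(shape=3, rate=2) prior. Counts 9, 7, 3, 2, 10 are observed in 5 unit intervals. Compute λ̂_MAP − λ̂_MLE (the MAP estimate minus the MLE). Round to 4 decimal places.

MAP − MLE = -1.4857

Σxᵢ = 31. Posterior is Gamma(34, 7); MAP = (34−1)/7 = 33/7 ≈ 4.71429.
MLE = x̄ = 31/5 ≈ 6.20000.
Difference = 33/7 − 31/5 = -52/35 ≈ -1.4857.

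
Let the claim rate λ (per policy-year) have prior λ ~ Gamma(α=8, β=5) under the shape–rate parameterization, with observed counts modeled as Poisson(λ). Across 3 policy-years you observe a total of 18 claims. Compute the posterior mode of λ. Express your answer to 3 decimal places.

Σxᵢ = 18, n = 3.
Posterior ∝ λ^7e^(−5λ) · λ^18e^(−3λ) = λ^25e^(−8λ), i.e. Gamma(shape=26, rate=8).
The mode of a Gamma(a, b) with a ≥ 1 (shape–rate) is (a−1)/b = 25/8 ≈ 3.125.

λ̂_MAP = 3.125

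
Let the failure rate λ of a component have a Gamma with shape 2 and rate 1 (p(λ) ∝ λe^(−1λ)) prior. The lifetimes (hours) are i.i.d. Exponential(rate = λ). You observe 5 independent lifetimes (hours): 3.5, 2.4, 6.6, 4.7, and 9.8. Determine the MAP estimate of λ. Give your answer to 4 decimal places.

The Exponential(rate=λ) likelihood is ∝ λ^n e^(−λΣtᵢ). Here n = 5 and Σtᵢ = 3.5 + 2.4 + 6.6 + 4.7 + 9.8 = 27.
Posterior ∝ λe^(−1λ) · λ^5e^(−27λ) = λ^6e^(−28λ), i.e. Gamma(7, 28).
Mode = (a−1)/b = 6/28 ≈ 0.2143.

λ̂_MAP = 0.2143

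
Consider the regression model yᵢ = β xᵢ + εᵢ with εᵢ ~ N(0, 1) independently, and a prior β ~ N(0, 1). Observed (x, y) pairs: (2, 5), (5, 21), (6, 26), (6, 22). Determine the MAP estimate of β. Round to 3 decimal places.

log p(β | y) = −Σ(yᵢ − βxᵢ)²/(2·1) − β²/(2·1) + const.
Setting the derivative to zero: Σxᵢ(yᵢ − βxᵢ)/1 − β/1 = 0, so β = Σxᵢyᵢ / (Σxᵢ² + σ²/τ²).
Σxᵢyᵢ = 2·5 + 5·21 + 6·26 + 6·22 = 403; Σxᵢ² = 101; σ²/τ² = 1.
β̂_MAP = 403 / (101 + 1) = 403/102 ≈ 3.951.

β̂_MAP = 3.951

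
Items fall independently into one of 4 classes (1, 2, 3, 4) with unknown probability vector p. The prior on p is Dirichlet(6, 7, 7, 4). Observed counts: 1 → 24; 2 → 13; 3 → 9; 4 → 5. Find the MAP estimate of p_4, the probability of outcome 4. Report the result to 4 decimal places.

The posterior is Dirichlet(αᵢ + nᵢ) = Dirichlet(30, 20, 16, 9).
For a Dirichlet(a₁,…,a_K) with all aᵢ > 1, the mode has j-th component (aⱼ − 1)/(Σaᵢ − K).
Here Σaᵢ = 75 and K = 4, so p_4 = (9 − 1)/(75 − 4) = 8/71 ≈ 0.1127.

MAP estimate: 0.1127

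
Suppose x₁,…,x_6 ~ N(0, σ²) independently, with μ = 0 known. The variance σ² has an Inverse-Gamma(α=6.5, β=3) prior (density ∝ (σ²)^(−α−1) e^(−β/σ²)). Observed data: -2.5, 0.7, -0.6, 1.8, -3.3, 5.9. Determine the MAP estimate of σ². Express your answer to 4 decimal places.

σ̂²_MAP = 2.9543

Sum of squared deviations about the known mean: SS = (-2.5−0)² + (0.7−0)² + (-0.6−0)² + (1.8−0)² + (-3.3−0)² + (5.9−0)² = 56.04.
The Normal likelihood contributes (σ²)^(−n/2) exp(−SS/(2σ²)), so the posterior is Inverse-Gamma(α + n/2, β + SS/2) = Inverse-Gamma(9.5, 31.02).
The mode of Inverse-Gamma(a, b) is b/(a+1) = 31.02/10.5 ≈ 2.9543.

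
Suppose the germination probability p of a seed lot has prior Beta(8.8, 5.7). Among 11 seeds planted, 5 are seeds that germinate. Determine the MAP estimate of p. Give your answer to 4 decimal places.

p̂_MAP = 0.5447

Prior: Beta(8.8, 5.7).
Data: 5 successes in 11 trials. The binomial likelihood contributes p^5(1−p)^6, so the posterior is Beta(8.8+5, 5.7+6) = Beta(13.8, 11.7).
For Beta(a, b) with a, b > 1 the mode is (a−1)/(a+b−2) = 12.8/23.5 ≈ 0.5447.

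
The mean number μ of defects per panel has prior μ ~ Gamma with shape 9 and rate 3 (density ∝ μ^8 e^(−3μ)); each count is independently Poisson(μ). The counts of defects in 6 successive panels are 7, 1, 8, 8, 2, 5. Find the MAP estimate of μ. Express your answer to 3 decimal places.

Σxᵢ = 7+1+8+8+2+5 = 31, with n = 6.
Posterior ∝ μ^8e^(−3μ) · μ^31e^(−6μ) = μ^39e^(−9μ), i.e. Gamma(shape=40, rate=9).
The mode of a Gamma(a, b) with a ≥ 1 (shape–rate) is (a−1)/b = 39/9 ≈ 4.333.

μ̂_MAP = 4.333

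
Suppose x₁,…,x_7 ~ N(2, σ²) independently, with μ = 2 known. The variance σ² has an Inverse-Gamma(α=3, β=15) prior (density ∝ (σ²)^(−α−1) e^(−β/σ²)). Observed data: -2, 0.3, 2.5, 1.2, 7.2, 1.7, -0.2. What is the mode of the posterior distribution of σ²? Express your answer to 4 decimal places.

σ̂²_MAP = 5.4500

Sum of squared deviations about the known mean: SS = (-2−2)² + (0.3−2)² + (2.5−2)² + (1.2−2)² + (7.2−2)² + (1.7−2)² + (-0.2−2)² = 51.75.
The Normal likelihood contributes (σ²)^(−n/2) exp(−SS/(2σ²)), so the posterior is Inverse-Gamma(α + n/2, β + SS/2) = Inverse-Gamma(6.5, 40.875).
The mode of Inverse-Gamma(a, b) is b/(a+1) = 40.875/7.5 ≈ 5.4500.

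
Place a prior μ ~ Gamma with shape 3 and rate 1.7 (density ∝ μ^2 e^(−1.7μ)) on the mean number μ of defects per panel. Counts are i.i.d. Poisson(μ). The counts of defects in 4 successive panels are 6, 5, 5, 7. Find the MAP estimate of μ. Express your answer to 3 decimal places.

μ̂_MAP = 4.386

Σxᵢ = 6+5+5+7 = 23, with n = 4.
Posterior ∝ μ^2e^(−1.7μ) · μ^23e^(−4μ) = μ^25e^(−5.7μ), i.e. Gamma(shape=26, rate=5.7).
The mode of a Gamma(a, b) with a ≥ 1 (shape–rate) is (a−1)/b = 25/5.7 ≈ 4.386.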